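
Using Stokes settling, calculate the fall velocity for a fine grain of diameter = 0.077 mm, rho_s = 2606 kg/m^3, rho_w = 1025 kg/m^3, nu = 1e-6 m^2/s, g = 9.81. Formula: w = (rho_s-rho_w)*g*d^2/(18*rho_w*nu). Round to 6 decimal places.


w = (rho_s - rho_w) * g * d^2 / (18 * rho_w * nu)
d = 0.077 mm = 0.000077 m
rho_s - rho_w = 2606 - 1025 = 1581
Numerator = 1581 * 9.81 * (0.000077)^2 = 0.000091956478
Denominator = 18 * 1025 * 1e-6 = 0.018450
w = 0.004984 m/s

0.004984


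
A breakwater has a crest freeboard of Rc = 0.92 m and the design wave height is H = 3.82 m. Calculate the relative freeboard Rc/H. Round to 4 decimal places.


Relative freeboard = Rc / H
= 0.92 / 3.82
= 0.2408

0.2408


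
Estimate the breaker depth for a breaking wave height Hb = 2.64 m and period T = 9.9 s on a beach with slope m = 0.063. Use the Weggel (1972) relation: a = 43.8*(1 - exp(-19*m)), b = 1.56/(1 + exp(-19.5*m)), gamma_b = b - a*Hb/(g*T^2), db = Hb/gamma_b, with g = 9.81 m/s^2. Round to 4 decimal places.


a = 43.8 * (1 - exp(-19 * m))
exp(-19 * 0.063) = exp(-1.1970) = 0.302099
a = 43.8 * (1 - 0.302099) = 30.568057
b = 1.56 / (1 + exp(-19.5 * m))
exp(-19.5 * 0.063) = exp(-1.2285) = 0.292731
b = 1.56 / (1 + 0.292731) = 1.206747
Hb / (g * T^2) = 2.64 / (9.81 * 9.9^2) = 2.64 / 961.4781 = 0.00274577
gamma_b = b - a * Hb/(g*T^2) = 1.206747 - 30.568057 * 0.00274577 = 1.122814
db = Hb / gamma_b = 2.64 / 1.122814
db = 2.3512 m

2.3512


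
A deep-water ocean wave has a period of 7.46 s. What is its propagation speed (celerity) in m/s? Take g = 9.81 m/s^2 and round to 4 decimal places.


We use the deep-water celerity formula:
C = g * T / (2 * pi)
C = 9.81 * 7.46 / (2 * 3.14159...)
C = 73.182600 / 6.283185
C = 11.6474 m/s

11.6474


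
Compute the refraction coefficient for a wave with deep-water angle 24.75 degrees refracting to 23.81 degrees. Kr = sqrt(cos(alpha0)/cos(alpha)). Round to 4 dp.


Kr = sqrt(cos(alpha0) / cos(alpha))
cos(24.75) = 0.908143
cos(23.81) = 0.914889
Kr = sqrt(0.908143 / 0.914889)
Kr = sqrt(0.992626)
Kr = 0.9963

0.9963


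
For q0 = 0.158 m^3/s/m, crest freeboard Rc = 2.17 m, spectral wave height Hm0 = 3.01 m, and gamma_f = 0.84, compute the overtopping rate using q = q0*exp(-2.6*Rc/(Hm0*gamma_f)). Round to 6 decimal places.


q = q0 * exp(-2.6 * Rc / (Hm0 * gamma_f))
Exponent = -2.6 * 2.17 / (3.01 * 0.84)
= -2.6 * 2.17 / 2.5284
= -2.231451
exp(-2.231451) = 0.107373
q = 0.158 * 0.107373
q = 0.016965 m^3/s/m

0.016965


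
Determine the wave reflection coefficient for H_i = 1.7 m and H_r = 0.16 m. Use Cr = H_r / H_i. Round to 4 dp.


Cr = H_r / H_i
Cr = 0.16 / 1.7
Cr = 0.0941

0.0941


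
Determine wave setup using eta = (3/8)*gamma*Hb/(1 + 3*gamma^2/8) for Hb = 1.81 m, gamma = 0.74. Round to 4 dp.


eta = (3/8) * gamma * Hb / (1 + 3*gamma^2/8)
Numerator = (3/8) * 0.74 * 1.81 = 0.502275
Denominator = 1 + 3*0.74^2/8 = 1 + 0.205350 = 1.205350
eta = 0.502275 / 1.205350
eta = 0.4167 m

0.4167


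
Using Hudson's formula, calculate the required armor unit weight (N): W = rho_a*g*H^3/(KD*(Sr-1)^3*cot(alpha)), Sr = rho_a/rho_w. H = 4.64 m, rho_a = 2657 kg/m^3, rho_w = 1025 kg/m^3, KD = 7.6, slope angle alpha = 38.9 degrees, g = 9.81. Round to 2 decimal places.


Sr = rho_a / rho_w = 2657 / 1025 = 2.592195
(Sr - 1) = 1.592195
(Sr - 1)^3 = 4.036350
cot(38.9) = 1 / tan(38.9) = 1 / 0.806898 = 1.239314
Numerator = 2657 * 9.81 * 4.64^3 = 2603841.2539
Denominator = 7.6 * 4.036350 * 1.239314 = 38.017510
W = 2603841.2539 / 38.017510
W = 68490.58 N

68490.58


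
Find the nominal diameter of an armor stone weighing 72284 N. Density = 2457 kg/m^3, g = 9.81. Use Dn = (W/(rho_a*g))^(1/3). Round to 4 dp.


V = W / (rho_a * g)
V = 72284 / (2457 * 9.81)
V = 72284 / 24103.17
V = 2.998942 m^3
Dn = V^(1/3) = 2.998942^(1/3)
Dn = 1.4421 m

1.4421


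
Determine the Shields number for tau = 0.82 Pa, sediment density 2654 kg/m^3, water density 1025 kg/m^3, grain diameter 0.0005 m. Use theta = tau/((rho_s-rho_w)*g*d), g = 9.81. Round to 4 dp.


theta = tau / ((rho_s - rho_w) * g * d)
rho_s - rho_w = 2654 - 1025 = 1629
Denominator = 1629 * 9.81 * 0.0005 = 7.990245
theta = 0.82 / 7.990245
theta = 0.1026

0.1026


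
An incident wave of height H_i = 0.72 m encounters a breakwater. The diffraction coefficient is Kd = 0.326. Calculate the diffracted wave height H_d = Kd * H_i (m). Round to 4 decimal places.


H_d = Kd * H_i
H_d = 0.326 * 0.72
H_d = 0.2347 m

0.2347


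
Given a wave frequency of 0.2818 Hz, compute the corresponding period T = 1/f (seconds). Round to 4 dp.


T = 1 / f
T = 1 / 0.2818
T = 3.5486 s

3.5486


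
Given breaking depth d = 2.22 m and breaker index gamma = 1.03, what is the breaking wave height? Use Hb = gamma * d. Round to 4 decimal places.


Hb = gamma * d
Hb = 1.03 * 2.22
Hb = 2.2866 m

2.2866


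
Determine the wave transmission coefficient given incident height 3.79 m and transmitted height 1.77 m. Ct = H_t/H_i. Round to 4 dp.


Ct = H_t / H_i
Ct = 1.77 / 3.79
Ct = 0.4670

0.4670


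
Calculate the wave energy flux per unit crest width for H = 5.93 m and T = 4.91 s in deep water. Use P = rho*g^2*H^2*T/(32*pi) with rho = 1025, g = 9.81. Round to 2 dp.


P = rho * g^2 * H^2 * T / (32 * pi)
P = 1025 * 9.81^2 * 5.93^2 * 4.91 / (32 * pi)
P = 1025 * 96.2361 * 35.1649 * 4.91 / 100.53096
P = 169415.41 W/m

169415.41


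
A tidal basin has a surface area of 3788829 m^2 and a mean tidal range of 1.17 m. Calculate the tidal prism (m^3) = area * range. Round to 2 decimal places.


Tidal prism = Area * Tidal range
P = 3788829 * 1.17
P = 4432929.93 m^3

4432929.93


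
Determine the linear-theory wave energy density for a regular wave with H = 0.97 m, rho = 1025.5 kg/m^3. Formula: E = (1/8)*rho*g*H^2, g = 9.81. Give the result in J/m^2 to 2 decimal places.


E = (1/8) * rho * g * H^2
E = (1/8) * 1025.5 * 9.81 * 0.97^2
E = 0.125 * 1025.5 * 9.81 * 0.9409
E = 1183.20 J/m^2

1183.20


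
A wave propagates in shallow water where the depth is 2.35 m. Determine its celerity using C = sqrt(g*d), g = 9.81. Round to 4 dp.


Using the shallow-water approximation:
C = sqrt(g * d) = sqrt(9.81 * 2.35)
C = sqrt(23.0535)
C = 4.8014 m/s

4.8014


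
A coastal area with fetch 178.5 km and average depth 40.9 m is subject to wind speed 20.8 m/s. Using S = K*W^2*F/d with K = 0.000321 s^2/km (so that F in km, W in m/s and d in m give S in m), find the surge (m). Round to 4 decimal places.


S = K * W^2 * F / d
W^2 = 20.8^2 = 432.64
S = 0.000321 * 432.64 * 178.5 / 40.9
Numerator = 0.000321 * 432.64 * 178.5 = 24.789623
S = 24.789623 / 40.9 = 0.6061 m

0.6061


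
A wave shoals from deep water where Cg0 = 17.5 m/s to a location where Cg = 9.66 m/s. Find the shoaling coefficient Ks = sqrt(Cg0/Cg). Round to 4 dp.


Ks = sqrt(Cg0 / Cg)
Ks = sqrt(17.5 / 9.66)
Ks = sqrt(1.8116)
Ks = 1.3460

1.3460


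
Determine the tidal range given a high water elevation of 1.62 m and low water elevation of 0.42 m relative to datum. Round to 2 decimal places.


Tidal range = High water - Low water
Tidal range = 1.62 - (0.42)
Tidal range = 1.20 m

1.20


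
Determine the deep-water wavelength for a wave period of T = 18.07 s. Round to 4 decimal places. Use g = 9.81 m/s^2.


L0 = g * T^2 / (2 * pi)
L0 = 9.81 * 18.07^2 / (2 * pi)
L0 = 9.81 * 326.5249 / 6.28319
L0 = 3203.2093 / 6.28319
L0 = 509.8066 m

509.8066


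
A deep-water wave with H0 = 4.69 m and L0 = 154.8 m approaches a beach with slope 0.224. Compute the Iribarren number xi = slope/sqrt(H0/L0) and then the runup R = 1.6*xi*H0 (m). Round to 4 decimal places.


xi = slope / sqrt(H0/L0)
H0/L0 = 4.69/154.8 = 0.030297
sqrt(0.030297) = 0.174061
xi = 0.224 / 0.174061 = 1.286907
R = 1.6 * xi * H0 = 1.6 * 1.286907 * 4.69
R = 9.6569 m

9.6569


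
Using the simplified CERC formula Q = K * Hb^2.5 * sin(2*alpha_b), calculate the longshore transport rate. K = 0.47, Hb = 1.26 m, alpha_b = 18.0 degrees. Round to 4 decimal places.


Q = K * Hb^2.5 * sin(2 * alpha_b)
Hb^2.5 = 1.26^2.5 = 1.782077
sin(2 * 18.0) = sin(36.0) = 0.587785
Q = 0.47 * 1.782077 * 0.587785
Q = 0.4923 m^3/s

0.4923


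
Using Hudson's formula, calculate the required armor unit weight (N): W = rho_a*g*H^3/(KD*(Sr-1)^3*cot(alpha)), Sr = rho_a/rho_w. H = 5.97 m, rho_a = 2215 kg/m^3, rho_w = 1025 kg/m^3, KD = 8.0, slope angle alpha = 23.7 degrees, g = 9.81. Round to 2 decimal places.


Sr = rho_a / rho_w = 2215 / 1025 = 2.160976
(Sr - 1) = 1.160976
(Sr - 1)^3 = 1.564838
cot(23.7) = 1 / tan(23.7) = 1 / 0.438969 = 2.278064
Numerator = 2215 * 9.81 * 5.97^3 = 4623445.3795
Denominator = 8.0 * 1.564838 * 2.278064 = 28.518397
W = 4623445.3795 / 28.518397
W = 162121.50 N

162121.50


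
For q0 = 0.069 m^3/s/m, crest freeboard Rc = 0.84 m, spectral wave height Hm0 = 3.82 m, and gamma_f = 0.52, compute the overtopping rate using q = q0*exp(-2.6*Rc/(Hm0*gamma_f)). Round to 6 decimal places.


q = q0 * exp(-2.6 * Rc / (Hm0 * gamma_f))
Exponent = -2.6 * 0.84 / (3.82 * 0.52)
= -2.6 * 0.84 / 1.9864
= -1.099476
exp(-1.099476) = 0.333045
q = 0.069 * 0.333045
q = 0.022980 m^3/s/m

0.022980


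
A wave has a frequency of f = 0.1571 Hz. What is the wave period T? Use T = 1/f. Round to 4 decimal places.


T = 1 / f
T = 1 / 0.1571
T = 6.3654 s

6.3654


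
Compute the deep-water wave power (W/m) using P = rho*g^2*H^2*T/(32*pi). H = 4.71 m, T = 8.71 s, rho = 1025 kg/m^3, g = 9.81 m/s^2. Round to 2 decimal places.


P = rho * g^2 * H^2 * T / (32 * pi)
P = 1025 * 9.81^2 * 4.71^2 * 8.71 / (32 * pi)
P = 1025 * 96.2361 * 22.1841 * 8.71 / 100.53096
P = 189592.87 W/m

189592.87


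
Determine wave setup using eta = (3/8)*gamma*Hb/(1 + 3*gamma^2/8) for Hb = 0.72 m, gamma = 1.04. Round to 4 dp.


eta = (3/8) * gamma * Hb / (1 + 3*gamma^2/8)
Numerator = (3/8) * 1.04 * 0.72 = 0.280800
Denominator = 1 + 3*1.04^2/8 = 1 + 0.405600 = 1.405600
eta = 0.280800 / 1.405600
eta = 0.1998 m

0.1998


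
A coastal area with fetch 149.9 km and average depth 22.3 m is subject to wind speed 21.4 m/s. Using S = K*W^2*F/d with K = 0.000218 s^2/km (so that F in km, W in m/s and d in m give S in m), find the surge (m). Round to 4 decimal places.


S = K * W^2 * F / d
W^2 = 21.4^2 = 457.96
S = 0.000218 * 457.96 * 149.9 / 22.3
Numerator = 0.000218 * 457.96 * 149.9 = 14.965308
S = 14.965308 / 22.3 = 0.6711 m

0.6711


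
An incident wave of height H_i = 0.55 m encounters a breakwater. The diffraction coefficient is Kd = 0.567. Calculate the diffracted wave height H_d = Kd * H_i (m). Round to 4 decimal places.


H_d = Kd * H_i
H_d = 0.567 * 0.55
H_d = 0.3119 m

0.3119


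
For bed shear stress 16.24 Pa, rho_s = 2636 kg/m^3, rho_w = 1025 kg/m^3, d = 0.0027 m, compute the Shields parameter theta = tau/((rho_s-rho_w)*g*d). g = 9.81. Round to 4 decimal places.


theta = tau / ((rho_s - rho_w) * g * d)
rho_s - rho_w = 2636 - 1025 = 1611
Denominator = 1611 * 9.81 * 0.0027 = 42.670557
theta = 16.24 / 42.670557
theta = 0.3806

0.3806


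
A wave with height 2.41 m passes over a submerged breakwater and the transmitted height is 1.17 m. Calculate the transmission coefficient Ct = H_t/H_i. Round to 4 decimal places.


Ct = H_t / H_i
Ct = 1.17 / 2.41
Ct = 0.4855

0.4855


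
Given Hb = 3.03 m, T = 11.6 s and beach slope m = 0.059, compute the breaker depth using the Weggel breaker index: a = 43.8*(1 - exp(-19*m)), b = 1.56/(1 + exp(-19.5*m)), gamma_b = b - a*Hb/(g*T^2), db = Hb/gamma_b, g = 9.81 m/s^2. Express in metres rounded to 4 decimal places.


a = 43.8 * (1 - exp(-19 * m))
exp(-19 * 0.059) = exp(-1.1210) = 0.325954
a = 43.8 * (1 - 0.325954) = 29.523229
b = 1.56 / (1 + exp(-19.5 * m))
exp(-19.5 * 0.059) = exp(-1.1505) = 0.316478
b = 1.56 / (1 + 0.316478) = 1.184979
Hb / (g * T^2) = 3.03 / (9.81 * 11.6^2) = 3.03 / 1320.0336 = 0.00229540
gamma_b = b - a * Hb/(g*T^2) = 1.184979 - 29.523229 * 0.00229540 = 1.117212
db = Hb / gamma_b = 3.03 / 1.117212
db = 2.7121 m

2.7121


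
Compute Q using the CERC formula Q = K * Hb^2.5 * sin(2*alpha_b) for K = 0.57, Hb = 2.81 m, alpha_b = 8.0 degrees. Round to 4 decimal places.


Q = K * Hb^2.5 * sin(2 * alpha_b)
Hb^2.5 = 2.81^2.5 = 13.236276
sin(2 * 8.0) = sin(16.0) = 0.275637
Q = 0.57 * 13.236276 * 0.275637
Q = 2.0796 m^3/s

2.0796


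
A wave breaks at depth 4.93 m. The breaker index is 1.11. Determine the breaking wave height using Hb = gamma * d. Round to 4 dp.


Hb = gamma * d
Hb = 1.11 * 4.93
Hb = 5.4723 m

5.4723


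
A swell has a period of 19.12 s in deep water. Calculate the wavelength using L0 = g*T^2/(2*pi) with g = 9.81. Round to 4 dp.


L0 = g * T^2 / (2 * pi)
L0 = 9.81 * 19.12^2 / (2 * pi)
L0 = 9.81 * 365.5744 / 6.28319
L0 = 3586.2849 / 6.28319
L0 = 570.7750 m

570.7750


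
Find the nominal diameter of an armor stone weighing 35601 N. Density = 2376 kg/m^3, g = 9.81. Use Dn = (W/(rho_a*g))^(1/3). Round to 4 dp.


V = W / (rho_a * g)
V = 35601 / (2376 * 9.81)
V = 35601 / 23308.56
V = 1.527379 m^3
Dn = V^(1/3) = 1.527379^(1/3)
Dn = 1.1516 m

1.1516


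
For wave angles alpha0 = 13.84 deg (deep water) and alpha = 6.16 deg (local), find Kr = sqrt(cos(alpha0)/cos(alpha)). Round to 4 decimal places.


Kr = sqrt(cos(alpha0) / cos(alpha))
cos(13.84) = 0.970968
cos(6.16) = 0.994226
Kr = sqrt(0.970968 / 0.994226)
Kr = sqrt(0.976606)
Kr = 0.9882

0.9882


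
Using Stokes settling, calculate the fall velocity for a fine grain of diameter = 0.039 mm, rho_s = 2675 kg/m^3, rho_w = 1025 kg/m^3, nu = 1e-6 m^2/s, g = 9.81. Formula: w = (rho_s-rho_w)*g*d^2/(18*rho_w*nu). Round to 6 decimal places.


w = (rho_s - rho_w) * g * d^2 / (18 * rho_w * nu)
d = 0.039 mm = 0.000039 m
rho_s - rho_w = 2675 - 1025 = 1650
Numerator = 1650 * 9.81 * (0.000039)^2 = 0.000024619666
Denominator = 18 * 1025 * 1e-6 = 0.018450
w = 0.001334 m/s

0.001334


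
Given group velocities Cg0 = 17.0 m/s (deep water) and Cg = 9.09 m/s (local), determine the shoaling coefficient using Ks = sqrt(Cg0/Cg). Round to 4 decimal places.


Ks = sqrt(Cg0 / Cg)
Ks = sqrt(17.0 / 9.09)
Ks = sqrt(1.8702)
Ks = 1.3675

1.3675


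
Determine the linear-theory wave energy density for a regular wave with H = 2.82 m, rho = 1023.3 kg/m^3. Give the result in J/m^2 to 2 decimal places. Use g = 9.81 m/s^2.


E = (1/8) * rho * g * H^2
E = (1/8) * 1023.3 * 9.81 * 2.82^2
E = 0.125 * 1023.3 * 9.81 * 7.9524
E = 9978.84 J/m^2

9978.84


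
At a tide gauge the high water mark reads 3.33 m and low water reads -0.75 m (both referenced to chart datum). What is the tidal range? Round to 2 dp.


Tidal range = High water - Low water
Tidal range = 3.33 - (-0.75)
Tidal range = 4.08 m

4.08


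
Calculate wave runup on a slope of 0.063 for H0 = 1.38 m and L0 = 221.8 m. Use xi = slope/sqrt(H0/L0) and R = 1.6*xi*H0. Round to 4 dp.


xi = slope / sqrt(H0/L0)
H0/L0 = 1.38/221.8 = 0.006222
sqrt(0.006222) = 0.078879
xi = 0.063 / 0.078879 = 0.798696
R = 1.6 * xi * H0 = 1.6 * 0.798696 * 1.38
R = 1.7635 m

1.7635


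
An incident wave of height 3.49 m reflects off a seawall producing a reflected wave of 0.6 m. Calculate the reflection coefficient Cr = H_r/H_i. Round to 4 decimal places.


Cr = H_r / H_i
Cr = 0.6 / 3.49
Cr = 0.1719

0.1719


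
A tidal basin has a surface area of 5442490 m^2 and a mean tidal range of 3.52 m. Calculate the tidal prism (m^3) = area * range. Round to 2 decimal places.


Tidal prism = Area * Tidal range
P = 5442490 * 3.52
P = 19157564.80 m^3

19157564.80


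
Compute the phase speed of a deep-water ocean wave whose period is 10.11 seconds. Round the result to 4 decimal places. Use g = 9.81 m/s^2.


We use the deep-water celerity formula:
C = g * T / (2 * pi)
C = 9.81 * 10.11 / (2 * 3.14159...)
C = 99.179100 / 6.283185
C = 15.7848 m/s

15.7848


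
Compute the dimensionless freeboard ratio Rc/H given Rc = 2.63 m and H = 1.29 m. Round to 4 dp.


Relative freeboard = Rc / H
= 2.63 / 1.29
= 2.0388

2.0388


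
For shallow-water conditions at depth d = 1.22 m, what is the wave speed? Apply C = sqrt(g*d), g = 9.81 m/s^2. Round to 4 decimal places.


Using the shallow-water approximation:
C = sqrt(g * d) = sqrt(9.81 * 1.22)
C = sqrt(11.9682)
C = 3.4595 m/s

3.4595


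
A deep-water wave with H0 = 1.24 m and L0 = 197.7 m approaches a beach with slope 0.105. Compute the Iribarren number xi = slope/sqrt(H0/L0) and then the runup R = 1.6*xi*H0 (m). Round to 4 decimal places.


xi = slope / sqrt(H0/L0)
H0/L0 = 1.24/197.7 = 0.006272
sqrt(0.006272) = 0.079197
xi = 0.105 / 0.079197 = 1.325812
R = 1.6 * xi * H0 = 1.6 * 1.325812 * 1.24
R = 2.6304 m

2.6304


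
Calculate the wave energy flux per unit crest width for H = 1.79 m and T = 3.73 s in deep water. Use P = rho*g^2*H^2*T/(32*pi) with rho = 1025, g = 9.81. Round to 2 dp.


P = rho * g^2 * H^2 * T / (32 * pi)
P = 1025 * 9.81^2 * 1.79^2 * 3.73 / (32 * pi)
P = 1025 * 96.2361 * 3.2041 * 3.73 / 100.53096
P = 11726.73 W/m

11726.73


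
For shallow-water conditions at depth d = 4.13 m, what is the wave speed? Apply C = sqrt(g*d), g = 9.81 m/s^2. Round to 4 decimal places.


Using the shallow-water approximation:
C = sqrt(g * d) = sqrt(9.81 * 4.13)
C = sqrt(40.5153)
C = 6.3652 m/s

6.3652


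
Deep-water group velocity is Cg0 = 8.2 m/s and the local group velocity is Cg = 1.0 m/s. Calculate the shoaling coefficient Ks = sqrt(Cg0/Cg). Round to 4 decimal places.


Ks = sqrt(Cg0 / Cg)
Ks = sqrt(8.2 / 1.0)
Ks = sqrt(8.2000)
Ks = 2.8636

2.8636


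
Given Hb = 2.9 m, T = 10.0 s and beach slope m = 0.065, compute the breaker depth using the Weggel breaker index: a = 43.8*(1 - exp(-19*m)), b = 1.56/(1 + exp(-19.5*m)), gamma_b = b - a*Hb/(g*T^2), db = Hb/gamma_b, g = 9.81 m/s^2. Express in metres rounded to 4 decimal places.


a = 43.8 * (1 - exp(-19 * m))
exp(-19 * 0.065) = exp(-1.2350) = 0.290835
a = 43.8 * (1 - 0.290835) = 31.061437
b = 1.56 / (1 + exp(-19.5 * m))
exp(-19.5 * 0.065) = exp(-1.2675) = 0.281535
b = 1.56 / (1 + 0.281535) = 1.217291
Hb / (g * T^2) = 2.9 / (9.81 * 10.0^2) = 2.9 / 981.0000 = 0.00295617
gamma_b = b - a * Hb/(g*T^2) = 1.217291 - 31.061437 * 0.00295617 = 1.125468
db = Hb / gamma_b = 2.9 / 1.125468
db = 2.5767 m

2.5767


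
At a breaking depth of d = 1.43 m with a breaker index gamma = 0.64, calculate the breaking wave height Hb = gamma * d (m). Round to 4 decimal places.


Hb = gamma * d
Hb = 0.64 * 1.43
Hb = 0.9152 m

0.9152


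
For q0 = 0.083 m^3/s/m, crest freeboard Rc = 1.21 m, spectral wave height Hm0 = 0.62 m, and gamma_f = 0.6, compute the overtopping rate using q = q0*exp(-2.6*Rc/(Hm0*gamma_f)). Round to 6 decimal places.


q = q0 * exp(-2.6 * Rc / (Hm0 * gamma_f))
Exponent = -2.6 * 1.21 / (0.62 * 0.6)
= -2.6 * 1.21 / 0.3720
= -8.456989
exp(-8.456989) = 0.000212
q = 0.083 * 0.000212
q = 0.000018 m^3/s/m

0.000018


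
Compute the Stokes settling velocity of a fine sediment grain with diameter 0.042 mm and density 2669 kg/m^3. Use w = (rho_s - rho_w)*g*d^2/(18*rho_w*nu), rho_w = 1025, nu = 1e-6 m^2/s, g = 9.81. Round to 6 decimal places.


w = (rho_s - rho_w) * g * d^2 / (18 * rho_w * nu)
d = 0.042 mm = 0.000042 m
rho_s - rho_w = 2669 - 1025 = 1644
Numerator = 1644 * 9.81 * (0.000042)^2 = 0.000028449157
Denominator = 18 * 1025 * 1e-6 = 0.018450
w = 0.001542 m/s

0.001542


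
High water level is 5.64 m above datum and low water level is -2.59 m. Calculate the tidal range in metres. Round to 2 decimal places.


Tidal range = High water - Low water
Tidal range = 5.64 - (-2.59)
Tidal range = 8.23 m

8.23


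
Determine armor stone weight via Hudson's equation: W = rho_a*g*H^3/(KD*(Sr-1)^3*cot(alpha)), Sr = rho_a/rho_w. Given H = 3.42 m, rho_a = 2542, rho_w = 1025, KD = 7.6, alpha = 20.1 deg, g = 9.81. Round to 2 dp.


Sr = rho_a / rho_w = 2542 / 1025 = 2.480000
(Sr - 1) = 1.480000
(Sr - 1)^3 = 3.241792
cot(20.1) = 1 / tan(20.1) = 1 / 0.365948 = 2.732628
Numerator = 2542 * 9.81 * 3.42^3 = 997522.8937
Denominator = 7.6 * 3.241792 * 2.732628 = 67.325459
W = 997522.8937 / 67.325459
W = 14816.43 N

14816.43


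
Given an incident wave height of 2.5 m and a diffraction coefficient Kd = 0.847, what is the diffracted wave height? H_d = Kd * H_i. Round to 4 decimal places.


H_d = Kd * H_i
H_d = 0.847 * 2.5
H_d = 2.1175 m

2.1175


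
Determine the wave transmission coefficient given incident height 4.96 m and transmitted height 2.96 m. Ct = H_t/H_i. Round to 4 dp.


Ct = H_t / H_i
Ct = 2.96 / 4.96
Ct = 0.5968

0.5968


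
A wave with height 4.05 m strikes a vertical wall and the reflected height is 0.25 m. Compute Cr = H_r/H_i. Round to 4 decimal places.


Cr = H_r / H_i
Cr = 0.25 / 4.05
Cr = 0.0617

0.0617


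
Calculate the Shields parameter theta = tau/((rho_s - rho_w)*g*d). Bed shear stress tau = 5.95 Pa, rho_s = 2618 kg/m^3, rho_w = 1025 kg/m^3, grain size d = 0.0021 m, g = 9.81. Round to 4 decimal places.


theta = tau / ((rho_s - rho_w) * g * d)
rho_s - rho_w = 2618 - 1025 = 1593
Denominator = 1593 * 9.81 * 0.0021 = 32.817393
theta = 5.95 / 32.817393
theta = 0.1813

0.1813


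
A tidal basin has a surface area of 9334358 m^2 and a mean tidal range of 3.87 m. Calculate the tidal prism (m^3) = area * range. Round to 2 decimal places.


Tidal prism = Area * Tidal range
P = 9334358 * 3.87
P = 36123965.46 m^3

36123965.46


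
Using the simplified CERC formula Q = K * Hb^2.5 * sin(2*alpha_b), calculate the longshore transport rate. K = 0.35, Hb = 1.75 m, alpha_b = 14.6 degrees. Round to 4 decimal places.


Q = K * Hb^2.5 * sin(2 * alpha_b)
Hb^2.5 = 1.75^2.5 = 4.051307
sin(2 * 14.6) = sin(29.2) = 0.487860
Q = 0.35 * 4.051307 * 0.487860
Q = 0.6918 m^3/s

0.6918


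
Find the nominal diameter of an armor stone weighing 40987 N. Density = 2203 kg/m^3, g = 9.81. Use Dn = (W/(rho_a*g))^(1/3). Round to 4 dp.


V = W / (rho_a * g)
V = 40987 / (2203 * 9.81)
V = 40987 / 21611.43
V = 1.896543 m^3
Dn = V^(1/3) = 1.896543^(1/3)
Dn = 1.2378 m

1.2378


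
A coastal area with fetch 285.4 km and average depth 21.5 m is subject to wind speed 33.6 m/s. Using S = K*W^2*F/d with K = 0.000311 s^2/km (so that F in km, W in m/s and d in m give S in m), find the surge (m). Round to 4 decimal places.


S = K * W^2 * F / d
W^2 = 33.6^2 = 1128.96
S = 0.000311 * 1128.96 * 285.4 / 21.5
Numerator = 0.000311 * 1128.96 * 285.4 = 100.205812
S = 100.205812 / 21.5 = 4.6607 m

4.6607


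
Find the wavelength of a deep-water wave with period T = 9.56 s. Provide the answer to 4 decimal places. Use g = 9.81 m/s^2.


L0 = g * T^2 / (2 * pi)
L0 = 9.81 * 9.56^2 / (2 * pi)
L0 = 9.81 * 91.3936 / 6.28319
L0 = 896.5712 / 6.28319
L0 = 142.6937 m

142.6937


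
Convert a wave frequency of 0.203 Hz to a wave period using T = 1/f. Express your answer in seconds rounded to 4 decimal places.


T = 1 / f
T = 1 / 0.203
T = 4.9261 s

4.9261


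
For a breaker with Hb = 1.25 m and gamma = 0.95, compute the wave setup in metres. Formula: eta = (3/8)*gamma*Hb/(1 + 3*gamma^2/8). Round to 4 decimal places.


eta = (3/8) * gamma * Hb / (1 + 3*gamma^2/8)
Numerator = (3/8) * 0.95 * 1.25 = 0.445312
Denominator = 1 + 3*0.95^2/8 = 1 + 0.338438 = 1.338438
eta = 0.445312 / 1.338438
eta = 0.3327 m

0.3327


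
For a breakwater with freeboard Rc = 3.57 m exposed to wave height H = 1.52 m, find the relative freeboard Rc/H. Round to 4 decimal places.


Relative freeboard = Rc / H
= 3.57 / 1.52
= 2.3487

2.3487


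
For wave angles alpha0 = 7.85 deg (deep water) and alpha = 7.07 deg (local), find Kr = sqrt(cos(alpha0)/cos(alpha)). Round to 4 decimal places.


Kr = sqrt(cos(alpha0) / cos(alpha))
cos(7.85) = 0.990629
cos(7.07) = 0.992397
Kr = sqrt(0.990629 / 0.992397)
Kr = sqrt(0.998219)
Kr = 0.9991

0.9991


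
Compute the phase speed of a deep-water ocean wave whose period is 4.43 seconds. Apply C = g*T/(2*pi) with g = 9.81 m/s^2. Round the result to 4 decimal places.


We use the deep-water celerity formula:
C = g * T / (2 * pi)
C = 9.81 * 4.43 / (2 * 3.14159...)
C = 43.458300 / 6.283185
C = 6.9166 m/s

6.9166


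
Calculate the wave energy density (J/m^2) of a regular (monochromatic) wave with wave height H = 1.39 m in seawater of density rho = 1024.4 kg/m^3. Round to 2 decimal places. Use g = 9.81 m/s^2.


E = (1/8) * rho * g * H^2
E = (1/8) * 1024.4 * 9.81 * 1.39^2
E = 0.125 * 1024.4 * 9.81 * 1.9321
E = 2427.05 J/m^2

2427.05


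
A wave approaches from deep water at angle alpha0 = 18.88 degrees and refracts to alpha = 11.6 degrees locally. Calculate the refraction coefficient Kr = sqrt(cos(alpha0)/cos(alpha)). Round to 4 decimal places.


Kr = sqrt(cos(alpha0) / cos(alpha))
cos(18.88) = 0.946198
cos(11.6) = 0.979575
Kr = sqrt(0.946198 / 0.979575)
Kr = sqrt(0.965927)
Kr = 0.9828

0.9828


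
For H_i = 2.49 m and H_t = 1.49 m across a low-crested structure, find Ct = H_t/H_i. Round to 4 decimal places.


Ct = H_t / H_i
Ct = 1.49 / 2.49
Ct = 0.5984

0.5984


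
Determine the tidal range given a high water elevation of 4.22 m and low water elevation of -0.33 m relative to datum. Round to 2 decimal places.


Tidal range = High water - Low water
Tidal range = 4.22 - (-0.33)
Tidal range = 4.55 m

4.55


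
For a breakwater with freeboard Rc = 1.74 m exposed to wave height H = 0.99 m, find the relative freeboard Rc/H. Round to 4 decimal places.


Relative freeboard = Rc / H
= 1.74 / 0.99
= 1.7576

1.7576


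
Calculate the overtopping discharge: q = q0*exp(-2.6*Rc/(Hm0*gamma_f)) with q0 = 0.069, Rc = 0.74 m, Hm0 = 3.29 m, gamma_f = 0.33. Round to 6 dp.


q = q0 * exp(-2.6 * Rc / (Hm0 * gamma_f))
Exponent = -2.6 * 0.74 / (3.29 * 0.33)
= -2.6 * 0.74 / 1.0857
= -1.772129
exp(-1.772129) = 0.169971
q = 0.069 * 0.169971
q = 0.011728 m^3/s/m

0.011728


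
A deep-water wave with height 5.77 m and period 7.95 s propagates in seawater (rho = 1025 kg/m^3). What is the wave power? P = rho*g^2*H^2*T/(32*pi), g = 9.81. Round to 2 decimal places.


P = rho * g^2 * H^2 * T / (32 * pi)
P = 1025 * 9.81^2 * 5.77^2 * 7.95 / (32 * pi)
P = 1025 * 96.2361 * 33.2929 * 7.95 / 100.53096
P = 259705.28 W/m

259705.28


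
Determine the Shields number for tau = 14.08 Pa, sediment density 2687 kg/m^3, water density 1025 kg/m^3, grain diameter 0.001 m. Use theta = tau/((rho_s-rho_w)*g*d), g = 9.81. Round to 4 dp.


theta = tau / ((rho_s - rho_w) * g * d)
rho_s - rho_w = 2687 - 1025 = 1662
Denominator = 1662 * 9.81 * 0.001 = 16.304220
theta = 14.08 / 16.304220
theta = 0.8636

0.8636


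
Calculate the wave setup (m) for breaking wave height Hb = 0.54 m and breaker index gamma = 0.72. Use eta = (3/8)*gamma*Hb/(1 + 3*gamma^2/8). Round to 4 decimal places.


eta = (3/8) * gamma * Hb / (1 + 3*gamma^2/8)
Numerator = (3/8) * 0.72 * 0.54 = 0.145800
Denominator = 1 + 3*0.72^2/8 = 1 + 0.194400 = 1.194400
eta = 0.145800 / 1.194400
eta = 0.1221 m

0.1221


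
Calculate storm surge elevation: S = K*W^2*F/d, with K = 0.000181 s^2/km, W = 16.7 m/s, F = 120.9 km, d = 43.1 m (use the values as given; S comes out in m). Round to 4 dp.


S = K * W^2 * F / d
W^2 = 16.7^2 = 278.89
S = 0.000181 * 278.89 * 120.9 / 43.1
Numerator = 0.000181 * 278.89 * 120.9 = 6.102922
S = 6.102922 / 43.1 = 0.1416 m

0.1416


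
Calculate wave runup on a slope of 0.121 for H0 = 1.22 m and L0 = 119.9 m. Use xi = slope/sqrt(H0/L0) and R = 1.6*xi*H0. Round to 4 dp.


xi = slope / sqrt(H0/L0)
H0/L0 = 1.22/119.9 = 0.010175
sqrt(0.010175) = 0.100872
xi = 0.121 / 0.100872 = 1.199541
R = 1.6 * xi * H0 = 1.6 * 1.199541 * 1.22
R = 2.3415 m

2.3415


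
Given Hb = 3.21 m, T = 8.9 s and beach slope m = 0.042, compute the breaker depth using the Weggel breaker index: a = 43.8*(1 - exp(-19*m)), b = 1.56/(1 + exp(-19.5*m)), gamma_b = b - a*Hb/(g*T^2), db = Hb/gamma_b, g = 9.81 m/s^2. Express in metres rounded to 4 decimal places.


a = 43.8 * (1 - exp(-19 * m))
exp(-19 * 0.042) = exp(-0.7980) = 0.450229
a = 43.8 * (1 - 0.450229) = 24.079991
b = 1.56 / (1 + exp(-19.5 * m))
exp(-19.5 * 0.042) = exp(-0.8190) = 0.440872
b = 1.56 / (1 + 0.440872) = 1.082677
Hb / (g * T^2) = 3.21 / (9.81 * 8.9^2) = 3.21 / 777.0501 = 0.00413101
gamma_b = b - a * Hb/(g*T^2) = 1.082677 - 24.079991 * 0.00413101 = 0.983203
db = Hb / gamma_b = 3.21 / 0.983203
db = 3.2648 m

3.2648


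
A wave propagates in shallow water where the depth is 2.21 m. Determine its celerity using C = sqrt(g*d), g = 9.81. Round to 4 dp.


Using the shallow-water approximation:
C = sqrt(g * d) = sqrt(9.81 * 2.21)
C = sqrt(21.6801)
C = 4.6562 m/s

4.6562


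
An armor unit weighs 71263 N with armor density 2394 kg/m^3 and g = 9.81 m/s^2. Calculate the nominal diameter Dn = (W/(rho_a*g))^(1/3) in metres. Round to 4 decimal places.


V = W / (rho_a * g)
V = 71263 / (2394 * 9.81)
V = 71263 / 23485.14
V = 3.034387 m^3
Dn = V^(1/3) = 3.034387^(1/3)
Dn = 1.4477 m

1.4477


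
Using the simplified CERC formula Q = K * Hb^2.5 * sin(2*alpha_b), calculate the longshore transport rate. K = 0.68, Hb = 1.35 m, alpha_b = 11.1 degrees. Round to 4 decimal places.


Q = K * Hb^2.5 * sin(2 * alpha_b)
Hb^2.5 = 1.35^2.5 = 2.117554
sin(2 * 11.1) = sin(22.2) = 0.377841
Q = 0.68 * 2.117554 * 0.377841
Q = 0.5441 m^3/s

0.5441


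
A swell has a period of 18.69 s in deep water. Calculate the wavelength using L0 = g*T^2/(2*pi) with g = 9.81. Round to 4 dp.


L0 = g * T^2 / (2 * pi)
L0 = 9.81 * 18.69^2 / (2 * pi)
L0 = 9.81 * 349.3161 / 6.28319
L0 = 3426.7909 / 6.28319
L0 = 545.3907 m

545.3907


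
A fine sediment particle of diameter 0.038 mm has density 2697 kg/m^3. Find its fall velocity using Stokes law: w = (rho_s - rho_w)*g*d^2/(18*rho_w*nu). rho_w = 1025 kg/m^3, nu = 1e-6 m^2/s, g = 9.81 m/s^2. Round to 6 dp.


w = (rho_s - rho_w) * g * d^2 / (18 * rho_w * nu)
d = 0.038 mm = 0.000038 m
rho_s - rho_w = 2697 - 1025 = 1672
Numerator = 1672 * 9.81 * (0.000038)^2 = 0.000023684950
Denominator = 18 * 1025 * 1e-6 = 0.018450
w = 0.001284 m/s

0.001284


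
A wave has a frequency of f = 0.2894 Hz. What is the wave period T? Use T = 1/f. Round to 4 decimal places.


T = 1 / f
T = 1 / 0.2894
T = 3.4554 s

3.4554


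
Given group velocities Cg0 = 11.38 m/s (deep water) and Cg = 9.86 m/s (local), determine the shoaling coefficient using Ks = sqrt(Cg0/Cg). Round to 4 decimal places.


Ks = sqrt(Cg0 / Cg)
Ks = sqrt(11.38 / 9.86)
Ks = sqrt(1.1542)
Ks = 1.0743

1.0743


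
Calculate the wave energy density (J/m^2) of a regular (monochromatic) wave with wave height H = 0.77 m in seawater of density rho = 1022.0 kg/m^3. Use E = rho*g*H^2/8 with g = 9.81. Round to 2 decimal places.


E = (1/8) * rho * g * H^2
E = (1/8) * 1022.0 * 9.81 * 0.77^2
E = 0.125 * 1022.0 * 9.81 * 0.5929
E = 743.04 J/m^2

743.04


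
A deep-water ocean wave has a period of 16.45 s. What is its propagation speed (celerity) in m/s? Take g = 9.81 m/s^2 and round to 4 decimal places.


We use the deep-water celerity formula:
C = g * T / (2 * pi)
C = 9.81 * 16.45 / (2 * 3.14159...)
C = 161.374500 / 6.283185
C = 25.6835 m/s

25.6835


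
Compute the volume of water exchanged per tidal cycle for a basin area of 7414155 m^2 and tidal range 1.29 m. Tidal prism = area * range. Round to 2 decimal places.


Tidal prism = Area * Tidal range
P = 7414155 * 1.29
P = 9564259.95 m^3

9564259.95


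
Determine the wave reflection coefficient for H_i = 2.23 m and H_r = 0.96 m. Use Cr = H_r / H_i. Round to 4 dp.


Cr = H_r / H_i
Cr = 0.96 / 2.23
Cr = 0.4305

0.4305


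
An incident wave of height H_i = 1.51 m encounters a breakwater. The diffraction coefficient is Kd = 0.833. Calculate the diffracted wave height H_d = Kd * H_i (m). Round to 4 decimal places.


H_d = Kd * H_i
H_d = 0.833 * 1.51
H_d = 1.2578 m

1.2578


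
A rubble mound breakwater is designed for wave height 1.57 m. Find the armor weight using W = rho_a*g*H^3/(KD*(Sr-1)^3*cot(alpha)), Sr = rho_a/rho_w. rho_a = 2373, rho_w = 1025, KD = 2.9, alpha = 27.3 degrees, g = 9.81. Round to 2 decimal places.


Sr = rho_a / rho_w = 2373 / 1025 = 2.315122
(Sr - 1) = 1.315122
(Sr - 1)^3 = 2.274564
cot(27.3) = 1 / tan(27.3) = 1 / 0.516138 = 1.937465
Numerator = 2373 * 9.81 * 1.57^3 = 90087.7422
Denominator = 2.9 * 2.274564 * 1.937465 = 12.779970
W = 90087.7422 / 12.779970
W = 7049.14 N

7049.14


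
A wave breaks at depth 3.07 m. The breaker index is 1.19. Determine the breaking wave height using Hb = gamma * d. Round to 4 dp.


Hb = gamma * d
Hb = 1.19 * 3.07
Hb = 3.6533 m

3.6533


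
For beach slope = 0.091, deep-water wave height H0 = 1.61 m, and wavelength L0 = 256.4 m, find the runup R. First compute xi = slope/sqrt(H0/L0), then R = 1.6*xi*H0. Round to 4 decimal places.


xi = slope / sqrt(H0/L0)
H0/L0 = 1.61/256.4 = 0.006279
sqrt(0.006279) = 0.079242
xi = 0.091 / 0.079242 = 1.148385
R = 1.6 * xi * H0 = 1.6 * 1.148385 * 1.61
R = 2.9582 m

2.9582


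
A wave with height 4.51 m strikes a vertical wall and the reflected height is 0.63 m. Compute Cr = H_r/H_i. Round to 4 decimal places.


Cr = H_r / H_i
Cr = 0.63 / 4.51
Cr = 0.1397

0.1397


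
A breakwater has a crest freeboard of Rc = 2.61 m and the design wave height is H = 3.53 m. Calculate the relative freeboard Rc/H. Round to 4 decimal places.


Relative freeboard = Rc / H
= 2.61 / 3.53
= 0.7394

0.7394


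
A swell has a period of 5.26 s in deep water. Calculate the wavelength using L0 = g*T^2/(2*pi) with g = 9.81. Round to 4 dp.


L0 = g * T^2 / (2 * pi)
L0 = 9.81 * 5.26^2 / (2 * pi)
L0 = 9.81 * 27.6676 / 6.28319
L0 = 271.4192 / 6.28319
L0 = 43.1977 m

43.1977


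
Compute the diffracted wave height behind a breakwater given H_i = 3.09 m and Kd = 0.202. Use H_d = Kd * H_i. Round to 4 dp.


H_d = Kd * H_i
H_d = 0.202 * 3.09
H_d = 0.6242 m

0.6242


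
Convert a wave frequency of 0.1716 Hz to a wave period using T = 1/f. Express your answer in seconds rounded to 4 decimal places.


T = 1 / f
T = 1 / 0.1716
T = 5.8275 s

5.8275


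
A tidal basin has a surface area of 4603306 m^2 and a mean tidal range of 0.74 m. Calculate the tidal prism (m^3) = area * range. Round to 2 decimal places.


Tidal prism = Area * Tidal range
P = 4603306 * 0.74
P = 3406446.44 m^3

3406446.44


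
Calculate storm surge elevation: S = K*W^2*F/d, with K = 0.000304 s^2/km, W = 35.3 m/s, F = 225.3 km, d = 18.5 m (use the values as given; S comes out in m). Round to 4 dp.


S = K * W^2 * F / d
W^2 = 35.3^2 = 1246.09
S = 0.000304 * 1246.09 * 225.3 / 18.5
Numerator = 0.000304 * 1246.09 * 225.3 = 85.346199
S = 85.346199 / 18.5 = 4.6133 m

4.6133


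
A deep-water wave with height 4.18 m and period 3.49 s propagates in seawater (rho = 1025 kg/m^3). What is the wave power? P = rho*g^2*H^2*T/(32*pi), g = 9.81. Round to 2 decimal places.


P = rho * g^2 * H^2 * T / (32 * pi)
P = 1025 * 9.81^2 * 4.18^2 * 3.49 / (32 * pi)
P = 1025 * 96.2361 * 17.4724 * 3.49 / 100.53096
P = 59832.90 W/m

59832.90


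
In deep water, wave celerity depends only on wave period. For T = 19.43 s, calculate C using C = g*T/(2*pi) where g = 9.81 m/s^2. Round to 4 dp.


We use the deep-water celerity formula:
C = g * T / (2 * pi)
C = 9.81 * 19.43 / (2 * 3.14159...)
C = 190.608300 / 6.283185
C = 30.3363 m/s

30.3363


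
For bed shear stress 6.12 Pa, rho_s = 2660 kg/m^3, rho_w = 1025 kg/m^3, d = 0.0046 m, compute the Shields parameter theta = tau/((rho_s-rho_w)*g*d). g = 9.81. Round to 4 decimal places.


theta = tau / ((rho_s - rho_w) * g * d)
rho_s - rho_w = 2660 - 1025 = 1635
Denominator = 1635 * 9.81 * 0.0046 = 73.781010
theta = 6.12 / 73.781010
theta = 0.0829

0.0829


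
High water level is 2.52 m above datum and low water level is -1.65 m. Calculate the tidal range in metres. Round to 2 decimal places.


Tidal range = High water - Low water
Tidal range = 2.52 - (-1.65)
Tidal range = 4.17 m

4.17


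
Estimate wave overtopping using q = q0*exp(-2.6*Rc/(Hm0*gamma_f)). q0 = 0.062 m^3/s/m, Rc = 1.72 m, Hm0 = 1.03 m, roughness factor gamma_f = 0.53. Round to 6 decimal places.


q = q0 * exp(-2.6 * Rc / (Hm0 * gamma_f))
Exponent = -2.6 * 1.72 / (1.03 * 0.53)
= -2.6 * 1.72 / 0.5459
= -8.191977
exp(-8.191977) = 0.000277
q = 0.062 * 0.000277
q = 0.000017 m^3/s/m

0.000017


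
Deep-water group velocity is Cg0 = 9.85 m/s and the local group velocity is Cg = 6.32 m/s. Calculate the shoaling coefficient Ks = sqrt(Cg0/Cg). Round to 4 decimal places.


Ks = sqrt(Cg0 / Cg)
Ks = sqrt(9.85 / 6.32)
Ks = sqrt(1.5585)
Ks = 1.2484

1.2484


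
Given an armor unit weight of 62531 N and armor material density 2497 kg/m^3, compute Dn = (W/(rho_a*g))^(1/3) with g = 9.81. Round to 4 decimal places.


V = W / (rho_a * g)
V = 62531 / (2497 * 9.81)
V = 62531 / 24495.57
V = 2.552747 m^3
Dn = V^(1/3) = 2.552747^(1/3)
Dn = 1.3667 m

1.3667


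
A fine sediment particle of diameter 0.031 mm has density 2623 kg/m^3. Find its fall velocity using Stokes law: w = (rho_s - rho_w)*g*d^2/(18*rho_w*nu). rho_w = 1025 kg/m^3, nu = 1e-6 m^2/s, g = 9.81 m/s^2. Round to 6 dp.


w = (rho_s - rho_w) * g * d^2 / (18 * rho_w * nu)
d = 0.031 mm = 0.000031 m
rho_s - rho_w = 2623 - 1025 = 1598
Numerator = 1598 * 9.81 * (0.000031)^2 = 0.000015065001
Denominator = 18 * 1025 * 1e-6 = 0.018450
w = 0.000817 m/s

0.000817


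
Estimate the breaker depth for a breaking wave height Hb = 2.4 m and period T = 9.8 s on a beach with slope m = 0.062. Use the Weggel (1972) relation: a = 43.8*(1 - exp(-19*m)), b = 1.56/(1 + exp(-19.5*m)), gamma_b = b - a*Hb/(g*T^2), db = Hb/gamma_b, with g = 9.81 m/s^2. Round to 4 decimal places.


a = 43.8 * (1 - exp(-19 * m))
exp(-19 * 0.062) = exp(-1.1780) = 0.307894
a = 43.8 * (1 - 0.307894) = 30.314247
b = 1.56 / (1 + exp(-19.5 * m))
exp(-19.5 * 0.062) = exp(-1.2090) = 0.298496
b = 1.56 / (1 + 0.298496) = 1.201390
Hb / (g * T^2) = 2.4 / (9.81 * 9.8^2) = 2.4 / 942.1524 = 0.00254736
gamma_b = b - a * Hb/(g*T^2) = 1.201390 - 30.314247 * 0.00254736 = 1.124169
db = Hb / gamma_b = 2.4 / 1.124169
db = 2.1349 m

2.1349


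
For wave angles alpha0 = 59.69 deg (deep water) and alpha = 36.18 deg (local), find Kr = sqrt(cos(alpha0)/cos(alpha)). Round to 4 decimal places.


Kr = sqrt(cos(alpha0) / cos(alpha))
cos(59.69) = 0.504678
cos(36.18) = 0.807166
Kr = sqrt(0.504678 / 0.807166)
Kr = sqrt(0.625247)
Kr = 0.7907

0.7907


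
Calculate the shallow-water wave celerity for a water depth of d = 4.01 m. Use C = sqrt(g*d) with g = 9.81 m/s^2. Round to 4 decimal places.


Using the shallow-water approximation:
C = sqrt(g * d) = sqrt(9.81 * 4.01)
C = sqrt(39.3381)
C = 6.2720 m/s

6.2720


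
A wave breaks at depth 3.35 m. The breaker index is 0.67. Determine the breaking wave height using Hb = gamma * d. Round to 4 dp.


Hb = gamma * d
Hb = 0.67 * 3.35
Hb = 2.2445 m

2.2445


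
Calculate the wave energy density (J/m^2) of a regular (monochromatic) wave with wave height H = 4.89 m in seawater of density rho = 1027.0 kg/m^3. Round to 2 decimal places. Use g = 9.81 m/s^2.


E = (1/8) * rho * g * H^2
E = (1/8) * 1027.0 * 9.81 * 4.89^2
E = 0.125 * 1027.0 * 9.81 * 23.9121
E = 30113.91 J/m^2

30113.91


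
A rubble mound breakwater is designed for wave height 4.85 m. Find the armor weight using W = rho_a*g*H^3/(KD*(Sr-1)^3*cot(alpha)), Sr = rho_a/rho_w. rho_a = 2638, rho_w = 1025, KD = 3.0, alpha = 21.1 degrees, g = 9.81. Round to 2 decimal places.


Sr = rho_a / rho_w = 2638 / 1025 = 2.573659
(Sr - 1) = 1.573659
(Sr - 1)^3 = 3.897010
cot(21.1) = 1 / tan(21.1) = 1 / 0.385868 = 2.591561
Numerator = 2638 * 9.81 * 4.85^3 = 2952357.9724
Denominator = 3.0 * 3.897010 * 2.591561 = 30.298011
W = 2952357.9724 / 30.298011
W = 97443.95 N

97443.95


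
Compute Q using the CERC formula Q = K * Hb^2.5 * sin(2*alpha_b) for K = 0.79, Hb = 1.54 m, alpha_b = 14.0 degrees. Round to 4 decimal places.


Q = K * Hb^2.5 * sin(2 * alpha_b)
Hb^2.5 = 1.54^2.5 = 2.943078
sin(2 * 14.0) = sin(28.0) = 0.469472
Q = 0.79 * 2.943078 * 0.469472
Q = 1.0915 m^3/s

1.0915


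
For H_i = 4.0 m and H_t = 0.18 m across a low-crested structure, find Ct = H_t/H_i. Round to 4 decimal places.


Ct = H_t / H_i
Ct = 0.18 / 4.0
Ct = 0.0450

0.0450
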